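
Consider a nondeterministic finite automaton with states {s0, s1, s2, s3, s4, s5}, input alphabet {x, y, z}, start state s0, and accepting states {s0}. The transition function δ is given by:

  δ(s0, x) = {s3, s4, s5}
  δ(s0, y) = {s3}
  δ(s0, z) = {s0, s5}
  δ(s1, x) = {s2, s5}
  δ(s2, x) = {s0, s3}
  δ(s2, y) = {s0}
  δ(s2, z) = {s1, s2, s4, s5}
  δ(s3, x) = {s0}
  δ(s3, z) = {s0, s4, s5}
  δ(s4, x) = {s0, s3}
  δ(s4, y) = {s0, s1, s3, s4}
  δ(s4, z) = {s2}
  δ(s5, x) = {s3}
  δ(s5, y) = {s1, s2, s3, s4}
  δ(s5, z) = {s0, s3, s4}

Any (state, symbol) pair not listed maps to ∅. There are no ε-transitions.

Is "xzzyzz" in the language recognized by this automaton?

Yes

Start in {s0}.
Read 'x': s0→{s3, s4, s5}; now {s3, s4, s5}.
Read 'z': s3→{s0, s4, s5}, s4→{s2}, s5→{s0, s3, s4}; now {s0, s2, s3, s4, s5}.
Read 'z': s0→{s0, s5}, s2→{s1, s2, s4, s5}, s3→{s0, s4, s5}, s4→{s2}, s5→{s0, s3, s4}; now {s0, s1, s2, s3, s4, s5}.
Read 'y': s0→{s3}, s1→∅, s2→{s0}, s3→∅, s4→{s0, s1, s3, s4}, s5→{s1, s2, s3, s4}; now {s0, s1, s2, s3, s4}.
Read 'z': s0→{s0, s5}, s1→∅, s2→{s1, s2, s4, s5}, s3→{s0, s4, s5}, s4→{s2}; now {s0, s1, s2, s4, s5}.
Read 'z': s0→{s0, s5}, s1→∅, s2→{s1, s2, s4, s5}, s4→{s2}, s5→{s0, s3, s4}; now {s0, s1, s2, s3, s4, s5}.
The final set {s0, s1, s2, s3, s4, s5} contains the accepting state s0.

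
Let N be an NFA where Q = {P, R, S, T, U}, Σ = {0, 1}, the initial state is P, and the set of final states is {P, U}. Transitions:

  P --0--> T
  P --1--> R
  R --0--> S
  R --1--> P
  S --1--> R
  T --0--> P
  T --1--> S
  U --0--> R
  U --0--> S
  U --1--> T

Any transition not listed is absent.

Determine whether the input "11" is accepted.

Yes

Start in {P}.
Read '1': {P} → {R}.
Read '1': {R} → {P}.
The final set {P} contains the accepting state P.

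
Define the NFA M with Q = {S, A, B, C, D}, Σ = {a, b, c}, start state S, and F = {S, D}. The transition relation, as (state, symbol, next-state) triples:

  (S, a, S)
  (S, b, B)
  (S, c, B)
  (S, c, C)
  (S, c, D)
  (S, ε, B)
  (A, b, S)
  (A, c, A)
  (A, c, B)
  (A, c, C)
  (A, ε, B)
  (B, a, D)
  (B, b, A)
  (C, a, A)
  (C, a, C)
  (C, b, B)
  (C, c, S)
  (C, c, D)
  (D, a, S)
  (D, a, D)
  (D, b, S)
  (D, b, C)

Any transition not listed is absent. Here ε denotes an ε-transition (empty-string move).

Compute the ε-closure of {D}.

{D}

Begin with {D}.
No ε-moves leave this set, so the closure equals the set itself.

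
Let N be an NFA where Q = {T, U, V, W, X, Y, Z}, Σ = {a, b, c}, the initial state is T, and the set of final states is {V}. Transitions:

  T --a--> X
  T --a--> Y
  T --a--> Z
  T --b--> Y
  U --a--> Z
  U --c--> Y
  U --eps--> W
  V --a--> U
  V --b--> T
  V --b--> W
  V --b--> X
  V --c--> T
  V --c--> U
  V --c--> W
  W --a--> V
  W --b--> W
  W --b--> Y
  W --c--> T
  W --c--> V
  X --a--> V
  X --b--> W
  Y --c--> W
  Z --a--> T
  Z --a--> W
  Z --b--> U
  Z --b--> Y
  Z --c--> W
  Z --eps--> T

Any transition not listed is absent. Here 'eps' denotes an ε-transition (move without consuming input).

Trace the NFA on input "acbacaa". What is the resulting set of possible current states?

{T, U, V, W, X, Y, Z}

Start in {T}.
Read 'a': T→{X, Y, Z}; union {X, Y, Z}; ε-closure = {T, X, Y, Z}.
Read 'c': T→∅, X→∅, Y→{W}, Z→{W}; now {W}.
Read 'b': W→{W, Y}; now {W, Y}.
Read 'a': W→{V}, Y→∅; now {V}.
Read 'c': V→{T, U, W}; now {T, U, W}.
Read 'a': T→{X, Y, Z}, U→{Z}, W→{V}; union {V, X, Y, Z}; ε-closure = {T, V, X, Y, Z}.
Read 'a': T→{X, Y, Z}, V→{U}, X→{V}, Y→∅, Z→{T, W}; now {T, U, V, W, X, Y, Z}.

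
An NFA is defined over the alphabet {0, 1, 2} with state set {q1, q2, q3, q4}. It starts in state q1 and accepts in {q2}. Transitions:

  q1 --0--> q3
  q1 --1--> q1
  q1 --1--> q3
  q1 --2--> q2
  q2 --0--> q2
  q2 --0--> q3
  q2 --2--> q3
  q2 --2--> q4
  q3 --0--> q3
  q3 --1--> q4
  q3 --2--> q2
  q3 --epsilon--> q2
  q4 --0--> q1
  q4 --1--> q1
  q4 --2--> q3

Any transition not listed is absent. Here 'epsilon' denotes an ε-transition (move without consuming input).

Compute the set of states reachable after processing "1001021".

∅

Start in {q1}.
Read '1': {q1} → {q1, q2, q3}.
Read '0': {q1, q2, q3} → {q2, q3}.
Read '0': {q2, q3} → {q2, q3}.
Read '1': {q2, q3} → {q4}.
Read '0': {q4} → {q1}.
Read '2': {q1} → {q2}.
Read '1': {q2} → ∅.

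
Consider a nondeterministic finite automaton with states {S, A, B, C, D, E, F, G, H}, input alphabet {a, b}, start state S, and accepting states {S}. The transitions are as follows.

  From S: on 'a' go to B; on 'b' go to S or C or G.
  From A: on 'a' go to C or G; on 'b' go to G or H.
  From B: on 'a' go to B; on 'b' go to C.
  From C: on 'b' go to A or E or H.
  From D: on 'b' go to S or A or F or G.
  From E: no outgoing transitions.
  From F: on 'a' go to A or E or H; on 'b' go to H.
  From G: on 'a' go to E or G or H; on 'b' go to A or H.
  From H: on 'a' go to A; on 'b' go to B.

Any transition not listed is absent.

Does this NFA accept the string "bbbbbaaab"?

No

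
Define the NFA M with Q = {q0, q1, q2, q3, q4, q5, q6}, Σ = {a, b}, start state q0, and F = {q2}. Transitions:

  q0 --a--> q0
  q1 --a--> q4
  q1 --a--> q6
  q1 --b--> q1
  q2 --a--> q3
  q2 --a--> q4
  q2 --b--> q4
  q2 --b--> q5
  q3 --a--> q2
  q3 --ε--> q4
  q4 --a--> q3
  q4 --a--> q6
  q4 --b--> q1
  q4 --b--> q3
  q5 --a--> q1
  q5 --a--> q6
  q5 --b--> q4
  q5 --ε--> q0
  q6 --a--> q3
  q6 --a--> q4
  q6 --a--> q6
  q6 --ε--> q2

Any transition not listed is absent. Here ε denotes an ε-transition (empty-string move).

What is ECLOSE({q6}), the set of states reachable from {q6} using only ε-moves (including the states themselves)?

Begin with {q6}.
ε-move q6 → q2; add q2.

{q2, q6}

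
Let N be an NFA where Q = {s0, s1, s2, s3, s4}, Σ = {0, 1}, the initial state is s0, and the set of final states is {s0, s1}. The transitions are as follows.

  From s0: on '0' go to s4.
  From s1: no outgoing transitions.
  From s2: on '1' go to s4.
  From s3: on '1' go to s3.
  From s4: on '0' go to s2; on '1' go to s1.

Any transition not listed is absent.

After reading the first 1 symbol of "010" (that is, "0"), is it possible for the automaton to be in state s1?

Start in {s0}.
Read '0': s0→{s4}; now {s4}.
State s1 is not in {s4}.

No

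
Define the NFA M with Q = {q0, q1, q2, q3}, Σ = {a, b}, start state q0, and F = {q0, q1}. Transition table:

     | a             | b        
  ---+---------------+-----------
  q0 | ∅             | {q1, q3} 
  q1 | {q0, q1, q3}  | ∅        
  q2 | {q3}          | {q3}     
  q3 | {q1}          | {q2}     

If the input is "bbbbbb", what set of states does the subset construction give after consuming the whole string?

{q2}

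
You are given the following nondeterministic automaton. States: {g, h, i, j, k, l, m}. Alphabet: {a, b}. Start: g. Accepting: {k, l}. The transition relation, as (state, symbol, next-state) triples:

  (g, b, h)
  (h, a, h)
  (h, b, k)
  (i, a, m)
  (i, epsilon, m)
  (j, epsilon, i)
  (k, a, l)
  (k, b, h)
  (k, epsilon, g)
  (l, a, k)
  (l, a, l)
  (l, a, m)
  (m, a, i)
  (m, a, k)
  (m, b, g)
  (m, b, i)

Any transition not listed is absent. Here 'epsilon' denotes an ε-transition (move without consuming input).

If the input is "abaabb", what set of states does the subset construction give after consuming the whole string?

Start in {g}.
Read 'a': {g} → ∅.
The set is empty and remains empty for the remaining 5 symbols.

∅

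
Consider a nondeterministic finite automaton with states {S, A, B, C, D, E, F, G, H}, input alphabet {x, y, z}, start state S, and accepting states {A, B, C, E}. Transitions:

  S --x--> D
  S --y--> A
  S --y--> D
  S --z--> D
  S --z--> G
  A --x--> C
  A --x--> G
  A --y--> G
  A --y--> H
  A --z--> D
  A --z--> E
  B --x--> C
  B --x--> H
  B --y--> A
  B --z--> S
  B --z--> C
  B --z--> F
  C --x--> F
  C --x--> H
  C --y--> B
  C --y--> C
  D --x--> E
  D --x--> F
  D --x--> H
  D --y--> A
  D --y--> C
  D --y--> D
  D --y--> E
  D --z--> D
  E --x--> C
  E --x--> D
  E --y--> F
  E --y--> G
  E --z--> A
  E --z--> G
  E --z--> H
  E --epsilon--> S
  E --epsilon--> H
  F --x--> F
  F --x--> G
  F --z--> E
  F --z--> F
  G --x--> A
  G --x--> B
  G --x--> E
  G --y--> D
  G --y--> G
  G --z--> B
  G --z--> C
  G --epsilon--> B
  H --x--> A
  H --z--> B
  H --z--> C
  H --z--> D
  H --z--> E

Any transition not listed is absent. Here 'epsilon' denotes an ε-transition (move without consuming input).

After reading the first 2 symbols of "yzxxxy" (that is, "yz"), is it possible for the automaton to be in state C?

Start in {S}.
Read 'y': S→{A, D}; now {A, D}.
Read 'z': A→{D, E}, D→{D}; union {D, E}; ε-closure = {S, D, E, H}.
State C is not in {S, D, E, H}.

No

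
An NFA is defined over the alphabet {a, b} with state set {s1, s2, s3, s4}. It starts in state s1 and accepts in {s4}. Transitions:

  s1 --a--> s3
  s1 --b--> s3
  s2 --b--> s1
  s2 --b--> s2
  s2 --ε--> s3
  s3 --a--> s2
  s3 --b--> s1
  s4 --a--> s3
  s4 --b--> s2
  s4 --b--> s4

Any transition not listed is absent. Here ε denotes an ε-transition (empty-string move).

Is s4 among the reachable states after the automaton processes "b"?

Start in {s1}.
Read 'b': {s1} → {s3}.
State s4 is not in {s3}.

No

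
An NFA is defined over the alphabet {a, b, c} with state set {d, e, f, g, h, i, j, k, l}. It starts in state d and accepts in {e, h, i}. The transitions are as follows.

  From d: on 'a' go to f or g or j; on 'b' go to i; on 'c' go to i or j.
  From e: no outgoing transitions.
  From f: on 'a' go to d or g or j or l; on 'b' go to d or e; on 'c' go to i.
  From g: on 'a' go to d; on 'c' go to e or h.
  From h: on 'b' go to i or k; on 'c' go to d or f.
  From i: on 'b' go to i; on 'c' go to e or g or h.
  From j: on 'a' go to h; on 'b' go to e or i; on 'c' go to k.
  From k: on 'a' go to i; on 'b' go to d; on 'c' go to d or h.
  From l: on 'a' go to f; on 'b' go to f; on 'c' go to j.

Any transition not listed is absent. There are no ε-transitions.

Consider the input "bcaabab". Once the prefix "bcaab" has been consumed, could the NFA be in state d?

Yes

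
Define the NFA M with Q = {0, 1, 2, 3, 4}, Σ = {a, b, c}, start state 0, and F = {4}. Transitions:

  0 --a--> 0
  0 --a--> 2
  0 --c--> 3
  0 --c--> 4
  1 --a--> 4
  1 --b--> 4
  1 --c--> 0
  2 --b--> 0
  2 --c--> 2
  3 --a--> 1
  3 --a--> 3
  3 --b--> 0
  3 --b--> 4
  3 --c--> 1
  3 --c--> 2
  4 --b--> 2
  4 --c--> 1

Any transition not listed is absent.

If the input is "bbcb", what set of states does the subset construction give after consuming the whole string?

Start in {0}.
Read 'b': 0→∅; now ∅.
The set is empty and remains empty for the remaining 3 symbols.

∅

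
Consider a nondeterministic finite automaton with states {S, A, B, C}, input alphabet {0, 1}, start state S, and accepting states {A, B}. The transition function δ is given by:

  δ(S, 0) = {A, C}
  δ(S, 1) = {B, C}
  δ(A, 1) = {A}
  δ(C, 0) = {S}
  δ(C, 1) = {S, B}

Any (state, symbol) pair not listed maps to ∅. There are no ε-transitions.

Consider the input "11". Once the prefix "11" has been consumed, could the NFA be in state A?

Start in {S}.
Read '1': S→{B, C}; now {B, C}.
Read '1': B→∅, C→{S, B}; now {S, B}.
State A is not in {S, B}.

No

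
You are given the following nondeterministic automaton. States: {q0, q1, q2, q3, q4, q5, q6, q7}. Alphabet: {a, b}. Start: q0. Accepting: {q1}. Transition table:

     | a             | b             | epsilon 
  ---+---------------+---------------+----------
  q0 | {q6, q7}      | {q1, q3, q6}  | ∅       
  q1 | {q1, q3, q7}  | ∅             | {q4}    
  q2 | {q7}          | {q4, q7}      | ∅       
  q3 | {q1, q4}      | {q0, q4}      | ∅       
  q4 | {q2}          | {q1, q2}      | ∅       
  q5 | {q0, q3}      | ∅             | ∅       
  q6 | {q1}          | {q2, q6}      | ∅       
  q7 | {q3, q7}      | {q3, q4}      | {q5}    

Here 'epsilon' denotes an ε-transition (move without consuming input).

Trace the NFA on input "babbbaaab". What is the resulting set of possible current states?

{q0, q1, q2, q3, q4, q5, q6, q7}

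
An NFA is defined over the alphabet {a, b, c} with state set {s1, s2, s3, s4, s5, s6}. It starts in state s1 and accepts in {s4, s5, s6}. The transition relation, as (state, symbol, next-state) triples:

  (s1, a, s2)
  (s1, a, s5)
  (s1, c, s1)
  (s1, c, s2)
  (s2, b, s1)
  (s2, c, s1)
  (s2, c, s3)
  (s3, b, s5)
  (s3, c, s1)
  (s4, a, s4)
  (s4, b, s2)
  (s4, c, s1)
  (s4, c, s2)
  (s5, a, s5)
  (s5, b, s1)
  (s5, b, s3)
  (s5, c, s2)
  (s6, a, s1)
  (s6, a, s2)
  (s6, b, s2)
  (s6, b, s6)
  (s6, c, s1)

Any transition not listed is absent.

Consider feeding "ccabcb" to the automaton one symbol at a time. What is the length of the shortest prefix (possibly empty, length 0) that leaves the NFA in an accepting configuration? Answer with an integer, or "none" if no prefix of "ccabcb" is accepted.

Start in {s1}.
Read 'c': {s1} → {s1, s2}.
Read 'c': {s1, s2} → {s1, s2, s3}.
Read 'a': {s1, s2, s3} → {s2, s5}.
None of the earlier sets intersect F, but {s2, s5} does.

3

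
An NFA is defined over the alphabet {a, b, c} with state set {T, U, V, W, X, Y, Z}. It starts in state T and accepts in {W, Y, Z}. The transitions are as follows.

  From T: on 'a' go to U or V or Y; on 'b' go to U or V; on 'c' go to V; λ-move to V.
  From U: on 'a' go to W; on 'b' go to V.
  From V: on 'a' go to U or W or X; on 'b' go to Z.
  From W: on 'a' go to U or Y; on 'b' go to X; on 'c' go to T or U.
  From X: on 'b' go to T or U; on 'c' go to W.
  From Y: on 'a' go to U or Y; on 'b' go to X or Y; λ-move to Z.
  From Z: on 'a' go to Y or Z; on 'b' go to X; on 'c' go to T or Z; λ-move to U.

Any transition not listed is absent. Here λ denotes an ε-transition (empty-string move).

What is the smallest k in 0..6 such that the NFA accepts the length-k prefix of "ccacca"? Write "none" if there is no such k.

Start: ε-closure({T}) = {T, V}.
Read 'c': T→{V}, V→∅; now {V}.
Read 'c': V→∅; now ∅.
The set is empty and remains empty for the remaining 4 symbols.
No reachable set along the way intersects F.

none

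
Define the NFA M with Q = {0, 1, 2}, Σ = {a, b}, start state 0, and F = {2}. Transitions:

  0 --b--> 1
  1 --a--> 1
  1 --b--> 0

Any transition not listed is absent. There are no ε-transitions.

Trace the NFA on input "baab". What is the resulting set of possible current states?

Start in {0}.
Read 'b': {0} → {1}.
Read 'a': {1} → {1}.
Read 'a': {1} → {1}.
Read 'b': {1} → {0}.

{0}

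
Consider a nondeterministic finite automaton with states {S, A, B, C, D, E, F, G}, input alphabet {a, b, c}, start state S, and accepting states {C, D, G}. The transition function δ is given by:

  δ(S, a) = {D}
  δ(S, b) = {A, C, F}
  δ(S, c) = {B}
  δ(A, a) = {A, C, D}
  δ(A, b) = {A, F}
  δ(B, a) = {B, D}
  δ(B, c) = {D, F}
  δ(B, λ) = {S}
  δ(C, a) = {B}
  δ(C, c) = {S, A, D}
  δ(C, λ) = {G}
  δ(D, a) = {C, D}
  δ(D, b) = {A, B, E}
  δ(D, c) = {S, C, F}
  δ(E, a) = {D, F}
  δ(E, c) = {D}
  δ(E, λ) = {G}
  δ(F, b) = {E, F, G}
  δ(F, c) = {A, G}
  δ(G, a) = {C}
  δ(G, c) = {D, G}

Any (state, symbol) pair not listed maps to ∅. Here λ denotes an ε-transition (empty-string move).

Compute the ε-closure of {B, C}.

Begin with {B, C}.
ε-move C → G; add G.
ε-move B → S; add S.

{S, B, C, G}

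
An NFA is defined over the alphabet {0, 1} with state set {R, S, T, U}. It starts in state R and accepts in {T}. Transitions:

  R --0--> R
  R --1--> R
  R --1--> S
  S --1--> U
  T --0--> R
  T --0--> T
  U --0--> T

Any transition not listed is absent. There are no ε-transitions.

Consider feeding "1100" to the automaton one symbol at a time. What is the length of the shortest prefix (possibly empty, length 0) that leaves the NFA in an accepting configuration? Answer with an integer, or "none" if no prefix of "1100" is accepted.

3

Start in {R}.
Read '1': R→{R, S}; now {R, S}.
Read '1': R→{R, S}, S→{U}; now {R, S, U}.
Read '0': R→{R}, S→∅, U→{T}; now {R, T}.
None of the earlier sets intersect F, but {R, T} does.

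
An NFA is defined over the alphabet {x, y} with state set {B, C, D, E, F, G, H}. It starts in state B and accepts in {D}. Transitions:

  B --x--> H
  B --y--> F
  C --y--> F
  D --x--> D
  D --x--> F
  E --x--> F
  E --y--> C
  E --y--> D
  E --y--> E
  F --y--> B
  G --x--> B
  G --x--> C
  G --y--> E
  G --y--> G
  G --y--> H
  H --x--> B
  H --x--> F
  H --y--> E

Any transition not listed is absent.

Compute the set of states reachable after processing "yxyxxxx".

∅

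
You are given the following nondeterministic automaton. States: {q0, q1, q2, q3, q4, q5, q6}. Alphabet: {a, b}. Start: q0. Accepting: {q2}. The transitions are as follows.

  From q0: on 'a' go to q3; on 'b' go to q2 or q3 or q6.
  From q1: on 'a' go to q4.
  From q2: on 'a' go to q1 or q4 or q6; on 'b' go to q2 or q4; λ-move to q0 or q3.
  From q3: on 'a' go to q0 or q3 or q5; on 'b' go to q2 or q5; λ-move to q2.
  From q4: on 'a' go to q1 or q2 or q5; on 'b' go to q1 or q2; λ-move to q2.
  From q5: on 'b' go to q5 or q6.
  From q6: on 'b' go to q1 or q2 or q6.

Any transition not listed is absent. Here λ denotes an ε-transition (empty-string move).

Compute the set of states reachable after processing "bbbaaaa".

{q0, q1, q2, q3, q4, q5, q6}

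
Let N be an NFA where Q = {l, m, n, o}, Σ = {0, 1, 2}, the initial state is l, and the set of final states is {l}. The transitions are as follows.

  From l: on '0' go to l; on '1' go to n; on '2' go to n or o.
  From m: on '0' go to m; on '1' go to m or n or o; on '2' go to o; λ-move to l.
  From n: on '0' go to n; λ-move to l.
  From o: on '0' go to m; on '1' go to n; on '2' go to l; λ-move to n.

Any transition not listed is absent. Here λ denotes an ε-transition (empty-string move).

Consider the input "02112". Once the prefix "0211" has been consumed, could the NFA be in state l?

Start in {l}.
Read '0': {l} → {l}.
Read '2': {l} → {l, n, o}.
Read '1': {l, n, o} → {l, n}.
Read '1': {l, n} → {l, n}.
State l is in {l, n}.

Yes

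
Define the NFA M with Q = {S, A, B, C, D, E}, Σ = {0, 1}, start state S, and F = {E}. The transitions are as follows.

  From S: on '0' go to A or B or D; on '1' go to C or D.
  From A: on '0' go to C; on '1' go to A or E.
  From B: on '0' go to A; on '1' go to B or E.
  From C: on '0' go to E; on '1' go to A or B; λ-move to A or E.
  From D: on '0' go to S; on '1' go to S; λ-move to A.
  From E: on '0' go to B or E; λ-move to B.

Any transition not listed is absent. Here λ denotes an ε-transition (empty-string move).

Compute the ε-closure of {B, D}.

Begin with {B, D}.
ε-move D → A; add A.

{A, B, D}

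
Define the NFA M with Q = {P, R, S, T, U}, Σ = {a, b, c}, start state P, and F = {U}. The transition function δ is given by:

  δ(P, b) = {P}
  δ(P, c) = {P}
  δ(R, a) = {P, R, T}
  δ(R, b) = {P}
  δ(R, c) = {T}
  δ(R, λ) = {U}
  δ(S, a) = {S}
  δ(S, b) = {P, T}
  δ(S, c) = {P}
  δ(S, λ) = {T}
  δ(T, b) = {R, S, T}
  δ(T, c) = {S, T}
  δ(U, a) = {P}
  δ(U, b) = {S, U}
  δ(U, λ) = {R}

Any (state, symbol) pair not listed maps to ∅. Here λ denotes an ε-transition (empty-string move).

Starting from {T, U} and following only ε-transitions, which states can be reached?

Begin with {T, U}.
ε-move U → R; add R.

{R, T, U}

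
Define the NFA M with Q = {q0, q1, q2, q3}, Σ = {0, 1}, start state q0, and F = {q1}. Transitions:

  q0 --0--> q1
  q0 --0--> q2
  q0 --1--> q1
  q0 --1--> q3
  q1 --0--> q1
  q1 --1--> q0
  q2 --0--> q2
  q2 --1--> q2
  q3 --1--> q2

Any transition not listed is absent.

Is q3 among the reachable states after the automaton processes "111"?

Yes

Start in {q0}.
Read '1': q0→{q1, q3}; now {q1, q3}.
Read '1': q1→{q0}, q3→{q2}; now {q0, q2}.
Read '1': q0→{q1, q3}, q2→{q2}; now {q1, q2, q3}.
State q3 is in {q1, q2, q3}.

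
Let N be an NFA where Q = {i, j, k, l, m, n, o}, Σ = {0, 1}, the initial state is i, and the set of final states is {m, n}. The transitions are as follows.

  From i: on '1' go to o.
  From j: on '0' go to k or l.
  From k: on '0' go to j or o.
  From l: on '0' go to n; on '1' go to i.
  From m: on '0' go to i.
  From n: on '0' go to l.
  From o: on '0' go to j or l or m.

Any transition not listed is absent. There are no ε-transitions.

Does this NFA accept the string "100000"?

Yes

Start in {i}.
Read '1': i→{o}; now {o}.
Read '0': o→{j, l, m}; now {j, l, m}.
Read '0': j→{k, l}, l→{n}, m→{i}; now {i, k, l, n}.
Read '0': i→∅, k→{j, o}, l→{n}, n→{l}; now {j, l, n, o}.
Read '0': j→{k, l}, l→{n}, n→{l}, o→{j, l, m}; now {j, k, l, m, n}.
Read '0': j→{k, l}, k→{j, o}, l→{n}, m→{i}, n→{l}; now {i, j, k, l, n, o}.
The final set {i, j, k, l, n, o} contains the accepting state n.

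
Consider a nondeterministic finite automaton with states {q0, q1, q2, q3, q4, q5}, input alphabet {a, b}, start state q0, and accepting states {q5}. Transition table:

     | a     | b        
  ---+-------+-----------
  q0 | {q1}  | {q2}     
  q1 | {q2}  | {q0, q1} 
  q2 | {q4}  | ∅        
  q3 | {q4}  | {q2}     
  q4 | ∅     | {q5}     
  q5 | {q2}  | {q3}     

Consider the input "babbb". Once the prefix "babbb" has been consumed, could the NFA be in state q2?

Yes

Start in {q0}.
Read 'b': {q0} → {q2}.
Read 'a': {q2} → {q4}.
Read 'b': {q4} → {q5}.
Read 'b': {q5} → {q3}.
Read 'b': {q3} → {q2}.
State q2 is in {q2}.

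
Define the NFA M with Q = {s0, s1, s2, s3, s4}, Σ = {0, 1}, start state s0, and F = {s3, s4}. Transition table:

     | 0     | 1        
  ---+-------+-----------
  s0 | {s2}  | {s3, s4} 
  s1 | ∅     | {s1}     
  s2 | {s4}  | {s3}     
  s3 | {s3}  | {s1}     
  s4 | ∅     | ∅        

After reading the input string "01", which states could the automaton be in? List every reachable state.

Start in {s0}.
Read '0': {s0} → {s2}.
Read '1': {s2} → {s3}.

{s3}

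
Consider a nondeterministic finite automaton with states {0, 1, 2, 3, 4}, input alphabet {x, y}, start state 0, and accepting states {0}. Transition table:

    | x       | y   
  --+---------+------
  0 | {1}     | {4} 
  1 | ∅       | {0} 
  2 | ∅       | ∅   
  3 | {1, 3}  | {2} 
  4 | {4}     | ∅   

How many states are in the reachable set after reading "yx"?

1

Start in {0}.
Read 'y': {0} → {4}.
Read 'x': {4} → {4}.
That set has 1 state.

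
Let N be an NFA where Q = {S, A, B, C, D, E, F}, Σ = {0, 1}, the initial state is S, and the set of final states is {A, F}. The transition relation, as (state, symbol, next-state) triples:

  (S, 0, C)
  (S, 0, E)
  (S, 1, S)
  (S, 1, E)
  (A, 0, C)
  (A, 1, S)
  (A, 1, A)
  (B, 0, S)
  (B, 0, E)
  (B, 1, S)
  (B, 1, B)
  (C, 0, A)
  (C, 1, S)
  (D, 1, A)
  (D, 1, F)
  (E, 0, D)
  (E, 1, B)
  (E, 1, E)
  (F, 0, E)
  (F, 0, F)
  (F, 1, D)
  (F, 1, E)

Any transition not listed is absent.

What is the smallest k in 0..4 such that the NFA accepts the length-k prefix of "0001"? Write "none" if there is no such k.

2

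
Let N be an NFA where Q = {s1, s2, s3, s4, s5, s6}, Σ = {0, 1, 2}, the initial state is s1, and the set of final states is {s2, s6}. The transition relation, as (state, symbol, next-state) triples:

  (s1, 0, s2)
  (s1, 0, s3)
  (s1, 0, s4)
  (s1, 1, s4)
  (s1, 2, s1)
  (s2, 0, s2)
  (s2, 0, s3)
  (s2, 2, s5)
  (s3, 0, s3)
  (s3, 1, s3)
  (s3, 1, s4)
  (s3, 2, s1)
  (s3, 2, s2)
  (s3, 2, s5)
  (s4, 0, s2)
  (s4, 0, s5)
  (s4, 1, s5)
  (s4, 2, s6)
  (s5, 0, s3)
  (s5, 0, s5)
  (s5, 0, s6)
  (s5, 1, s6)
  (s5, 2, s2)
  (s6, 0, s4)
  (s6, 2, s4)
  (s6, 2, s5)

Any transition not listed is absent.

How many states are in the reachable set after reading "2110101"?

Start in {s1}.
Read '2': {s1} → {s1}.
Read '1': {s1} → {s4}.
Read '1': {s4} → {s5}.
Read '0': {s5} → {s3, s5, s6}.
Read '1': {s3, s5, s6} → {s3, s4, s6}.
Read '0': {s3, s4, s6} → {s2, s3, s4, s5}.
Read '1': {s2, s3, s4, s5} → {s3, s4, s5, s6}.
That set has 4 states.

4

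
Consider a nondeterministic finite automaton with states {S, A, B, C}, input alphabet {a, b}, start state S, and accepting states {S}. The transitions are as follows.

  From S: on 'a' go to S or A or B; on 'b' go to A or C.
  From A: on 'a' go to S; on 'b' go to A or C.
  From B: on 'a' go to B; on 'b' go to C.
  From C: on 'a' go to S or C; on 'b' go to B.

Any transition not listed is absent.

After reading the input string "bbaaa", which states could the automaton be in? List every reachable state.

{S, A, B, C}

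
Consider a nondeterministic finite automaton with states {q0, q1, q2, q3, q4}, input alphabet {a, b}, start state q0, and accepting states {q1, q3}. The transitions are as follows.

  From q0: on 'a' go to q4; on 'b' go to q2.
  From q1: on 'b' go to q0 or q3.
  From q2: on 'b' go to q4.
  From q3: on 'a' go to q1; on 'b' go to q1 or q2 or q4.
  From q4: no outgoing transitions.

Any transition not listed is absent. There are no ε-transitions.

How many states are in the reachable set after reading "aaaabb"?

0

Start in {q0}.
Read 'a': {q0} → {q4}.
Read 'a': {q4} → ∅.
The set is empty and remains empty for the remaining 4 symbols.
That set has 0 states.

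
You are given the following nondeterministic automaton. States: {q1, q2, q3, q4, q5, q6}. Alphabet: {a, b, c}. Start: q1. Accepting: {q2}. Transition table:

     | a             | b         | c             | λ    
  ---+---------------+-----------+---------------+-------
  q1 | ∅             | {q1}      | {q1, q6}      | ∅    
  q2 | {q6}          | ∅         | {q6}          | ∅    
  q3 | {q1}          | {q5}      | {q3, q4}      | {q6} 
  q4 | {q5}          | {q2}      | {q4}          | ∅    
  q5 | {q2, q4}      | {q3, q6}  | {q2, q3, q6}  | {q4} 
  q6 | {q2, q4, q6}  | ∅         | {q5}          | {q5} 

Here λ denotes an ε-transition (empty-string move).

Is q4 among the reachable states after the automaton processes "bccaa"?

Yes

Start in {q1}.
Read 'b': q1→{q1}; now {q1}.
Read 'c': q1→{q1, q6}; union {q1, q6}; ε-closure = {q1, q4, q5, q6}.
Read 'c': q1→{q1, q6}, q4→{q4}, q5→{q2, q3, q6}, q6→{q5}; now {q1, q2, q3, q4, q5, q6}.
Read 'a': q1→∅, q2→{q6}, q3→{q1}, q4→{q5}, q5→{q2, q4}, q6→{q2, q4, q6}; now {q1, q2, q4, q5, q6}.
Read 'a': q1→∅, q2→{q6}, q4→{q5}, q5→{q2, q4}, q6→{q2, q4, q6}; now {q2, q4, q5, q6}.
State q4 is in {q2, q4, q5, q6}.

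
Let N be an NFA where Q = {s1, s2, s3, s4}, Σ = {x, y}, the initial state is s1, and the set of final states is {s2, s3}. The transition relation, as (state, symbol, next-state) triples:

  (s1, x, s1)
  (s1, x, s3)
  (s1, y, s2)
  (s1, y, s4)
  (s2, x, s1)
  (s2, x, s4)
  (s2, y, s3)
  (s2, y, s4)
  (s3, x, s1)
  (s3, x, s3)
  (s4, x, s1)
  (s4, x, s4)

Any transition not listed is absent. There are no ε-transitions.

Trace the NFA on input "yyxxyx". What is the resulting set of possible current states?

Start in {s1}.
Read 'y': {s1} → {s2, s4}.
Read 'y': {s2, s4} → {s3, s4}.
Read 'x': {s3, s4} → {s1, s3, s4}.
Read 'x': {s1, s3, s4} → {s1, s3, s4}.
Read 'y': {s1, s3, s4} → {s2, s4}.
Read 'x': {s2, s4} → {s1, s4}.

{s1, s4}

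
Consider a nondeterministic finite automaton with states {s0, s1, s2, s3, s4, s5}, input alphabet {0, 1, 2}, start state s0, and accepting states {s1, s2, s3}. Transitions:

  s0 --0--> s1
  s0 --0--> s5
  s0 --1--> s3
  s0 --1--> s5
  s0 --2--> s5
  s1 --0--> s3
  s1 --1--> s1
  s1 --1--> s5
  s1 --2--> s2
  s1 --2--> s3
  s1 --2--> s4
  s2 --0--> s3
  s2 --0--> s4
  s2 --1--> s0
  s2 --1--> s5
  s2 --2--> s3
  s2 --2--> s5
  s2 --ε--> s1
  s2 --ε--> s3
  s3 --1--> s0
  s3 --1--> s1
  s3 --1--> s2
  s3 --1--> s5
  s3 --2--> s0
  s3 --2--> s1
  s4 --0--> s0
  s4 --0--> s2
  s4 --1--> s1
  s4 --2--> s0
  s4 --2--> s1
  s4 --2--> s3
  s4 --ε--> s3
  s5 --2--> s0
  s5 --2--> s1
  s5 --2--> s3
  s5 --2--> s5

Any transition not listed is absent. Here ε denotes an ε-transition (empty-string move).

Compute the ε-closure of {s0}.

Begin with {s0}.
No ε-moves leave this set, so the closure equals the set itself.

{s0}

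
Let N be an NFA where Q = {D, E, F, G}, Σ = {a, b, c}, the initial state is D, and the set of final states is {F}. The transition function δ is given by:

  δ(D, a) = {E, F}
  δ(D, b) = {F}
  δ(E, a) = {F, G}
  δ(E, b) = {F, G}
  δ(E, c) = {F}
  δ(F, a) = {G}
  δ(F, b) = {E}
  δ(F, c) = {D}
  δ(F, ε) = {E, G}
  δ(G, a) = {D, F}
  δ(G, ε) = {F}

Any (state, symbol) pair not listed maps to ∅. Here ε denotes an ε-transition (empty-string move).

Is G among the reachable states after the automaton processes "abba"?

Start in {D}.
Read 'a': {D} → {E, F, G}.
Read 'b': {E, F, G} → {E, F, G}.
Read 'b': {E, F, G} → {E, F, G}.
Read 'a': {E, F, G} → {D, E, F, G}.
State G is in {D, E, F, G}.

Yes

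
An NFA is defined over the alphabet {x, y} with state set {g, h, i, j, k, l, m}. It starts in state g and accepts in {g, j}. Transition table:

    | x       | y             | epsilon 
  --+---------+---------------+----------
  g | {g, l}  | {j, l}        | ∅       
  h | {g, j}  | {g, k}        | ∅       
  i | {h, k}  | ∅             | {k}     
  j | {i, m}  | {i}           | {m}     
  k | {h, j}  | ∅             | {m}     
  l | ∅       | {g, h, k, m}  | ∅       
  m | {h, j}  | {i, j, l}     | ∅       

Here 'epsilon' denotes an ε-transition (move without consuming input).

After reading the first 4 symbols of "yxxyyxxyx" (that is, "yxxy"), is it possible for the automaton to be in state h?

Start in {g}.
Read 'y': g→{j, l}; union {j, l}; ε-closure = {j, l, m}.
Read 'x': j→{i, m}, l→∅, m→{h, j}; union {h, i, j, m}; ε-closure = {h, i, j, k, m}.
Read 'x': h→{g, j}, i→{h, k}, j→{i, m}, k→{h, j}, m→{h, j}; now {g, h, i, j, k, m}.
Read 'y': g→{j, l}, h→{g, k}, i→∅, j→{i}, k→∅, m→{i, j, l}; union {g, i, j, k, l}; ε-closure = {g, i, j, k, l, m}.
State h is not in {g, i, j, k, l, m}.

No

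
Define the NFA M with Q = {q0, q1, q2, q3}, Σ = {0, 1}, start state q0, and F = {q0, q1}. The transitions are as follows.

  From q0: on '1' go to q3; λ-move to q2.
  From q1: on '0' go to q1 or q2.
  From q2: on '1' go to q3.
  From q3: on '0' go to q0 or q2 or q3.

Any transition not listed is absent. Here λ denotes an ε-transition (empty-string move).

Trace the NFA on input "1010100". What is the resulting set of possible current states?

{q0, q2, q3}

Start: ε-closure({q0}) = {q0, q2}.
Read '1': {q0, q2} → {q3}.
Read '0': {q3} → {q0, q2, q3}.
Read '1': {q0, q2, q3} → {q3}.
Read '0': {q3} → {q0, q2, q3}.
Read '1': {q0, q2, q3} → {q3}.
Read '0': {q3} → {q0, q2, q3}.
Read '0': {q0, q2, q3} → {q0, q2, q3}.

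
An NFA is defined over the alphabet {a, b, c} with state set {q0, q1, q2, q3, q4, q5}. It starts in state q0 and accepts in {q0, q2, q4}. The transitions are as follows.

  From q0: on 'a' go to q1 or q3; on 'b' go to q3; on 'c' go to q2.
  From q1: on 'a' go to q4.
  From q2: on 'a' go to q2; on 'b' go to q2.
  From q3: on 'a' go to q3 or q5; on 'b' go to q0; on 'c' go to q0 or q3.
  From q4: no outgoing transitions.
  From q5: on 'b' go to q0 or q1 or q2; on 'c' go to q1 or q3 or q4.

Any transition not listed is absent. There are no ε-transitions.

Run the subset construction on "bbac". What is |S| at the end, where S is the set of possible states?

2

Start in {q0}.
Read 'b': {q0} → {q3}.
Read 'b': {q3} → {q0}.
Read 'a': {q0} → {q1, q3}.
Read 'c': {q1, q3} → {q0, q3}.
That set has 2 states.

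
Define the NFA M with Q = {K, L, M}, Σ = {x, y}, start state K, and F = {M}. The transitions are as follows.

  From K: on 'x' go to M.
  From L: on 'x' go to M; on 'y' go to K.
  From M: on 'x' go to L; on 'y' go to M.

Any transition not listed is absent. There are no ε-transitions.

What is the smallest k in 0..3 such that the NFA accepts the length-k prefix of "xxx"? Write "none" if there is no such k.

Start in {K}.
Read 'x': {K} → {M}.
None of the earlier sets intersect F, but {M} does.

1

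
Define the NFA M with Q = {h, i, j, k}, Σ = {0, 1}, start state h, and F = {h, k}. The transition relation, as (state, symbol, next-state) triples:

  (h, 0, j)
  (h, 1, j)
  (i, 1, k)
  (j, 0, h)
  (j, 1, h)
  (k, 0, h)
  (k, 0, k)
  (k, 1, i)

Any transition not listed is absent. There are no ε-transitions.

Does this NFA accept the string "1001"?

Yes

Start in {h}.
Read '1': {h} → {j}.
Read '0': {j} → {h}.
Read '0': {h} → {j}.
Read '1': {j} → {h}.
The final set {h} contains the accepting state h.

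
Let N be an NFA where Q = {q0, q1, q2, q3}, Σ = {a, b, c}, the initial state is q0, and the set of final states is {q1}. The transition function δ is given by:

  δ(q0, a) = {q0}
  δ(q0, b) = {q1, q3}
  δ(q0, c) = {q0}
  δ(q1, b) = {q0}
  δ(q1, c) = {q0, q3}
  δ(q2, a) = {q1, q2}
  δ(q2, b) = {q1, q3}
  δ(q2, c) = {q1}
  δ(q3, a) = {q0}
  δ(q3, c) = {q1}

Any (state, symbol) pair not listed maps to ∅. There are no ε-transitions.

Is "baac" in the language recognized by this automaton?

No

Start in {q0}.
Read 'b': q0→{q1, q3}; now {q1, q3}.
Read 'a': q1→∅, q3→{q0}; now {q0}.
Read 'a': q0→{q0}; now {q0}.
Read 'c': q0→{q0}; now {q0}.
The final set {q0} contains no accepting state.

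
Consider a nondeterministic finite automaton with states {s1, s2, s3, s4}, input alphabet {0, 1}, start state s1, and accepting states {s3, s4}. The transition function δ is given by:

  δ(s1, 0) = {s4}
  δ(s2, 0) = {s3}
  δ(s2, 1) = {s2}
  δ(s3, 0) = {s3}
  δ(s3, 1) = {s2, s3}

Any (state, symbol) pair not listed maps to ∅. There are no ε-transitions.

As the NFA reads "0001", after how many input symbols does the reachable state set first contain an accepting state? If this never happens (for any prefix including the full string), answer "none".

Start in {s1}.
Read '0': s1→{s4}; now {s4}.
None of the earlier sets intersect F, but {s4} does.

1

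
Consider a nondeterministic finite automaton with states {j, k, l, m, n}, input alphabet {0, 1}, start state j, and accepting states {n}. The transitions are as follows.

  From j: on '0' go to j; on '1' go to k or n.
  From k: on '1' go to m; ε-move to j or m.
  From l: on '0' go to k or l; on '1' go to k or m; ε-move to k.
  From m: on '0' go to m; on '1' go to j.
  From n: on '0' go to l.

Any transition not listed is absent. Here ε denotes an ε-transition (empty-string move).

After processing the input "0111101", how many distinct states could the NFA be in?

Start in {j}.
Read '0': j→{j}; now {j}.
Read '1': j→{k, n}; union {k, n}; ε-closure = {j, k, m, n}.
Read '1': j→{k, n}, k→{m}, m→{j}, n→∅; now {j, k, m, n}.
Read '1': j→{k, n}, k→{m}, m→{j}, n→∅; now {j, k, m, n}.
Read '1': j→{k, n}, k→{m}, m→{j}, n→∅; now {j, k, m, n}.
Read '0': j→{j}, k→∅, m→{m}, n→{l}; union {j, l, m}; ε-closure = {j, k, l, m}.
Read '1': j→{k, n}, k→{m}, l→{k, m}, m→{j}; now {j, k, m, n}.
That set has 4 states.

4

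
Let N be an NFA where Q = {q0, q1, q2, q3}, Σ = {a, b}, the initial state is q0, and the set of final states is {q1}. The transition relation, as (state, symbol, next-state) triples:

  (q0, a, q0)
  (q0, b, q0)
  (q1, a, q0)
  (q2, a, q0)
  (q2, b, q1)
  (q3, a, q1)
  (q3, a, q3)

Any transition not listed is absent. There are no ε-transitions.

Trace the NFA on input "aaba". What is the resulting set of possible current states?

{q0}

Start in {q0}.
Read 'a': q0→{q0}; now {q0}.
Read 'a': q0→{q0}; now {q0}.
Read 'b': q0→{q0}; now {q0}.
Read 'a': q0→{q0}; now {q0}.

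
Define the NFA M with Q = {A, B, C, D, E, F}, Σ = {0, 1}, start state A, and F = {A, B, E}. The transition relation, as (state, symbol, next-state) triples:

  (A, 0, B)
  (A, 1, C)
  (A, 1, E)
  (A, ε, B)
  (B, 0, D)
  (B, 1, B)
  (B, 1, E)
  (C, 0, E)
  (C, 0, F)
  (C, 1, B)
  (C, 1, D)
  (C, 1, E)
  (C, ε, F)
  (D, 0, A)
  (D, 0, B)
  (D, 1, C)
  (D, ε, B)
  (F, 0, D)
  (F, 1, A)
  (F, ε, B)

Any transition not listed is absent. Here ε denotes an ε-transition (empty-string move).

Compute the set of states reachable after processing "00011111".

{B, C, E, F}

Start: ε-closure({A}) = {A, B}.
Read '0': {A, B} → {B, D}.
Read '0': {B, D} → {A, B, D}.
Read '0': {A, B, D} → {A, B, D}.
Read '1': {A, B, D} → {B, C, E, F}.
Read '1': {B, C, E, F} → {A, B, D, E}.
Read '1': {A, B, D, E} → {B, C, E, F}.
Read '1': {B, C, E, F} → {A, B, D, E}.
Read '1': {A, B, D, E} → {B, C, E, F}.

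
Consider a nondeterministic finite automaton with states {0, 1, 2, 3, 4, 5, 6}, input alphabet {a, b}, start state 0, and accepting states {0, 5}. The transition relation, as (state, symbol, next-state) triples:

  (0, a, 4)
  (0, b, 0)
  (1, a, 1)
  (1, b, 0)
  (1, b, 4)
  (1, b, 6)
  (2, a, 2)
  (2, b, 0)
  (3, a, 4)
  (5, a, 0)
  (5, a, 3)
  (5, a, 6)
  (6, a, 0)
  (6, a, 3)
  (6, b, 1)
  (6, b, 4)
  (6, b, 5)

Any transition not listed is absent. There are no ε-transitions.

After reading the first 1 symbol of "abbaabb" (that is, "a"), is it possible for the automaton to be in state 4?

Start in {0}.
Read 'a': {0} → {4}.
State 4 is in {4}.

Yes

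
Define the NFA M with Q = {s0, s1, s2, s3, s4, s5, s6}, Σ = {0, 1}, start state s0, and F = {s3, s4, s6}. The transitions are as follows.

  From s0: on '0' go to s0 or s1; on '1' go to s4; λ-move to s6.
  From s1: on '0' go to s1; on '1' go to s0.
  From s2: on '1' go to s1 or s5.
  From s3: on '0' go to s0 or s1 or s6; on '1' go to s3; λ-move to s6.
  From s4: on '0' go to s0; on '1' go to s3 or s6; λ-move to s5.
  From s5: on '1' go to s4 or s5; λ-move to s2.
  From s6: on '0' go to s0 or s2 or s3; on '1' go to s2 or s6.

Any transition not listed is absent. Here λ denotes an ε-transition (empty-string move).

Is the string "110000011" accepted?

Yes

Start: ε-closure({s0}) = {s0, s6}.
Read '1': s0→{s4}, s6→{s2, s6}; union {s2, s4, s6}; ε-closure = {s2, s4, s5, s6}.
Read '1': s2→{s1, s5}, s4→{s3, s6}, s5→{s4, s5}, s6→{s2, s6}; now {s1, s2, s3, s4, s5, s6}.
Read '0': s1→{s1}, s2→∅, s3→{s0, s1, s6}, s4→{s0}, s5→∅, s6→{s0, s2, s3}; now {s0, s1, s2, s3, s6}.
Read '0': s0→{s0, s1}, s1→{s1}, s2→∅, s3→{s0, s1, s6}, s6→{s0, s2, s3}; now {s0, s1, s2, s3, s6}.
Read '0': s0→{s0, s1}, s1→{s1}, s2→∅, s3→{s0, s1, s6}, s6→{s0, s2, s3}; now {s0, s1, s2, s3, s6}.
Read '0': s0→{s0, s1}, s1→{s1}, s2→∅, s3→{s0, s1, s6}, s6→{s0, s2, s3}; now {s0, s1, s2, s3, s6}.
Read '0': s0→{s0, s1}, s1→{s1}, s2→∅, s3→{s0, s1, s6}, s6→{s0, s2, s3}; now {s0, s1, s2, s3, s6}.
Read '1': s0→{s4}, s1→{s0}, s2→{s1, s5}, s3→{s3}, s6→{s2, s6}; now {s0, s1, s2, s3, s4, s5, s6}.
Read '1': s0→{s4}, s1→{s0}, s2→{s1, s5}, s3→{s3}, s4→{s3, s6}, s5→{s4, s5}, s6→{s2, s6}; now {s0, s1, s2, s3, s4, s5, s6}.
The final set {s0, s1, s2, s3, s4, s5, s6} contains the accepting states s3, s4, s6.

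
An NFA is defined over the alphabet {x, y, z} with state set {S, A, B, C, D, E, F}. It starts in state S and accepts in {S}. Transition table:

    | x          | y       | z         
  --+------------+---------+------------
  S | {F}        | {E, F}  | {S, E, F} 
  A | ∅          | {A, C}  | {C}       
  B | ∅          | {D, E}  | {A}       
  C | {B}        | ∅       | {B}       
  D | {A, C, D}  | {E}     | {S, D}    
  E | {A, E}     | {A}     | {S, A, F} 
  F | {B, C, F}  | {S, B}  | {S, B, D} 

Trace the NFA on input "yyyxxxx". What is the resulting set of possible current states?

{A, B, C, D, E, F}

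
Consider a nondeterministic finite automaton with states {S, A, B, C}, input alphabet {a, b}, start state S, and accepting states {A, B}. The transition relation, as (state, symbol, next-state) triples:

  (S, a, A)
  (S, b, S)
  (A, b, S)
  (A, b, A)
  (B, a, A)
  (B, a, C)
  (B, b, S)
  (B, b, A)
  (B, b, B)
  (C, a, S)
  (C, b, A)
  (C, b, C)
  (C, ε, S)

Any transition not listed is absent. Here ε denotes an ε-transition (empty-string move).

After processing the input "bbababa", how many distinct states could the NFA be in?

1

Start in {S}.
Read 'b': S→{S}; now {S}.
Read 'b': S→{S}; now {S}.
Read 'a': S→{A}; now {A}.
Read 'b': A→{S, A}; now {S, A}.
Read 'a': S→{A}, A→∅; now {A}.
Read 'b': A→{S, A}; now {S, A}.
Read 'a': S→{A}, A→∅; now {A}.
That set has 1 state.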